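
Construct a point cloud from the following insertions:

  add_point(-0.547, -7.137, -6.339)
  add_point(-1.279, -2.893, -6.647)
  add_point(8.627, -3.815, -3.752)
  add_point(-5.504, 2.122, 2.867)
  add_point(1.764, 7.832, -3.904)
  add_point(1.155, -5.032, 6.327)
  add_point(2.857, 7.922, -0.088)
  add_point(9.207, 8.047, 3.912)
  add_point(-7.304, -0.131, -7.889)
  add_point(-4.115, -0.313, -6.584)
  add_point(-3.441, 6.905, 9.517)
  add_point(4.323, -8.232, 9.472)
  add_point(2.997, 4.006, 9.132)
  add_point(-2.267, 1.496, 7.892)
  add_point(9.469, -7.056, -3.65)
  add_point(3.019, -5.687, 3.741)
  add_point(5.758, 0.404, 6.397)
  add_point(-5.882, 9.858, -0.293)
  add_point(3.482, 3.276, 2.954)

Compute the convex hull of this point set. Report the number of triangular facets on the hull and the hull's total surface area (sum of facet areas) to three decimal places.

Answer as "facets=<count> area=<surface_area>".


facets=22 area=1003.526

Points on the hull: [0, 1, 2, 3, 4, 7, 8, 10, 11, 12, 13, 14, 17] (13 of 19).

Area of each hull facet:
  f1: (p4, p17, p8) → 51.7333
  f2: (p0, p11, p8) → 74.9484
  f3: (p0, p11, p14) → 72.8862
  f4: (p10, p12, p11) → 37.6044
  f5: (p3, p11, p8) → 81.2433
  f6: (p3, p17, p8) → 45.7715
  f7: (p3, p10, p17) → 34.5028
  f8: (p1, p4, p8) → 38.5081
  f9: (p1, p2, p4) → 57.7841
  f10: (p1, p2, p14) → 16.3541
  f11: (p1, p0, p8) → 11.9891
  f12: (p1, p0, p14) → 22.0455
  f13: (p13, p10, p11) → 18.2880
  f14: (p13, p3, p11) → 30.9300
  f15: (p13, p3, p10) → 17.3277
  f16: (p7, p2, p4) → 68.5988
  f17: (p7, p4, p17) → 44.7564
  f18: (p7, p10, p17) → 71.7932
  f19: (p7, p2, p14) → 14.6652
  f20: (p7, p10, p12) → 28.2425
  f21: (p7, p11, p14) → 112.0567
  f22: (p7, p12, p11) → 51.4970
Σ area = 1003.526

Euler characteristic 13−33+22 = 2 ✓


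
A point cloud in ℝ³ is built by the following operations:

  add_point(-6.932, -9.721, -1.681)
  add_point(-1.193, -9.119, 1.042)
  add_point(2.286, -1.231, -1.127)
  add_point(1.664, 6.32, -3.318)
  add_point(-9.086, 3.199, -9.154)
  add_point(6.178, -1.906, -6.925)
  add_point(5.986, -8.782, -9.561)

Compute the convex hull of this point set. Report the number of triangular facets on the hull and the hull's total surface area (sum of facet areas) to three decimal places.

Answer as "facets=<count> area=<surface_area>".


Points on the hull: [0, 1, 2, 3, 4, 5, 6] (7 of 7).

Triangle areas on the boundary:
  f1: (p3, p5, p4) → 63.4446
  f2: (p3, p0, p4) → 94.2623
  f3: (p6, p5, p4) → 58.3855
  f4: (p6, p0, p4) → 112.2554
  f5: (p1, p3, p0) → 51.5263
  f6: (p1, p6, p5) → 45.5940
  f7: (p1, p6, p0) → 40.3826
  f8: (p2, p3, p5) → 27.5447
  f9: (p2, p1, p5) → 29.4002
  f10: (p2, p1, p3) → 16.2270
Σ area = 539.023

Check V−E+F: 7 − 15 + 10 = 2.

facets=10 area=539.023


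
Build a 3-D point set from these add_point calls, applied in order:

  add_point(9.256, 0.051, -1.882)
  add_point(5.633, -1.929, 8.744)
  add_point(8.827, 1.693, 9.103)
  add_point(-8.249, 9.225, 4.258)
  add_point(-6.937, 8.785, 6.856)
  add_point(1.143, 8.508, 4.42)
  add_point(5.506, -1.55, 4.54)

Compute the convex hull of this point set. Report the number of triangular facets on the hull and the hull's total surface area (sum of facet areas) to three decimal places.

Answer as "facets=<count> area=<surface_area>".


facets=10 area=356.956

7 of the 7 inputs are extreme points: [0, 1, 2, 3, 4, 5, 6].

Area of each hull facet:
  f1: (p2, p1, p0) → 26.5734
  f2: (p5, p0, p3) → 47.7332
  f3: (p5, p2, p0) → 59.9518
  f4: (p6, p0, p3) → 64.4480
  f5: (p6, p1, p3) → 36.7312
  f6: (p6, p1, p0) → 8.6026
  f7: (p4, p1, p3) → 20.6926
  f8: (p4, p2, p1) → 40.2380
  f9: (p4, p5, p3) → 12.2316
  f10: (p4, p5, p2) → 39.7534
Σ area = 356.956

Euler: V−E+F = 7−15+10 = 2.


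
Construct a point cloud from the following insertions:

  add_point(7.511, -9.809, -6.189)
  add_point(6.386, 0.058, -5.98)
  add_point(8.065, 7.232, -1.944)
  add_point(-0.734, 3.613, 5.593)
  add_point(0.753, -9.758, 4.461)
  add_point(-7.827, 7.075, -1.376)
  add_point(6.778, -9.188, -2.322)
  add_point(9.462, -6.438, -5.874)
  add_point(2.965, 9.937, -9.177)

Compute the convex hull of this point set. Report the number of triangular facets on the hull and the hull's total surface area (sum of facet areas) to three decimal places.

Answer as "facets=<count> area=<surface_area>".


facets=12 area=759.758

Points on the hull: [0, 2, 3, 4, 5, 6, 7, 8] (8 of 9).

Facet areas (half cross-product norm):
  f1: (p4, p3, p5) → 66.7303
  f2: (p0, p8, p5) → 138.6331
  f3: (p0, p8, p7) → 28.2157
  f4: (p0, p4, p5) → 124.7009
  f5: (p2, p8, p5) → 62.8584
  f6: (p2, p3, p5) → 63.8867
  f7: (p2, p8, p7) → 65.6662
  f8: (p2, p4, p3) → 80.8350
  f9: (p6, p2, p7) → 36.0488
  f10: (p6, p2, p4) → 74.5262
  f11: (p6, p0, p7) → 7.7279
  f12: (p6, p0, p4) → 9.9290
Σ area = 759.758

Euler: V−E+F = 8−18+12 = 2.


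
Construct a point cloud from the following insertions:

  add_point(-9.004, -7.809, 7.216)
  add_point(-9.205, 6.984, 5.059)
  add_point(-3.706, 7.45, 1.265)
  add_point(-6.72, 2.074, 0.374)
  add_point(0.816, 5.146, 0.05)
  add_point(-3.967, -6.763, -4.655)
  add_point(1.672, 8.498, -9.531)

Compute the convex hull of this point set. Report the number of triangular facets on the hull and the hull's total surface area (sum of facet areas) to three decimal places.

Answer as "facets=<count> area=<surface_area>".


7 of the 7 inputs are extreme points: [0, 1, 2, 3, 4, 5, 6].

Facet areas (half cross-product norm):
  f1: (p2, p6, p1) → 19.5566
  f2: (p5, p0, p1) → 94.6174
  f3: (p4, p0, p1) → 84.3674
  f4: (p4, p2, p1) → 10.1823
  f5: (p4, p2, p6) → 26.2924
  f6: (p4, p5, p6) → 69.6168
  f7: (p4, p5, p0) → 87.8941
  f8: (p3, p6, p1) → 49.2006
  f9: (p3, p5, p1) → 9.3625
  f10: (p3, p5, p6) → 75.8609
Σ area = 526.951

Euler: V−E+F = 7−15+10 = 2.

facets=10 area=526.951


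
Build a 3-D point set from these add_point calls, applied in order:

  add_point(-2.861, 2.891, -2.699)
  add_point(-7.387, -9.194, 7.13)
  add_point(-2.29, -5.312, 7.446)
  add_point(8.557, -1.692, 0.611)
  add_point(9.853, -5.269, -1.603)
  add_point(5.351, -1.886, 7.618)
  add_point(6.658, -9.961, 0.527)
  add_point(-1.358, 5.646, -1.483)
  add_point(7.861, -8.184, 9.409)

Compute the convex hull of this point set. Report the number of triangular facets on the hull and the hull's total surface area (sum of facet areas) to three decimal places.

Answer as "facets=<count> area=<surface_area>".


facets=14 area=572.771

Hull vertices (9/9): indices [0, 1, 2, 3, 4, 5, 6, 7, 8].

Triangle areas on the boundary:
  f1: (p0, p7, p1) → 23.3915
  f2: (p0, p7, p4) → 25.4695
  f3: (p6, p0, p1) → 111.0483
  f4: (p6, p0, p4) → 45.9181
  f5: (p6, p8, p1) → 67.6405
  f6: (p6, p8, p4) → 27.4948
  f7: (p2, p8, p1) → 27.5671
  f8: (p2, p5, p8) → 29.3478
  f9: (p2, p7, p1) → 39.6237
  f10: (p2, p5, p7) → 55.2667
  f11: (p3, p8, p4) → 24.0716
  f12: (p3, p5, p8) → 26.8737
  f13: (p3, p7, p4) → 21.4798
  f14: (p3, p5, p7) → 47.5772
Σ area = 572.771

Check V−E+F: 9 − 21 + 14 = 2.


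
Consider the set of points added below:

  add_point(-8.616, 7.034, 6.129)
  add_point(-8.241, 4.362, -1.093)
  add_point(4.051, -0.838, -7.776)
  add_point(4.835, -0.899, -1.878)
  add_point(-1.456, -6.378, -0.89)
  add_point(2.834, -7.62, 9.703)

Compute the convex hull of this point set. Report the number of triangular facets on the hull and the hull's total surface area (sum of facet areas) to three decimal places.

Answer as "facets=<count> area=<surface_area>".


facets=8 area=492.072

Hull vertices (6/6): indices [0, 1, 2, 3, 4, 5].

Triangle areas on the boundary:
  f1: (p5, p3, p0) → 114.0734
  f2: (p2, p3, p0) → 48.9735
  f3: (p2, p5, p3) → 22.2540
  f4: (p4, p5, p0) → 95.3037
  f5: (p4, p2, p5) → 52.8496
  f6: (p1, p2, p0) → 46.8625
  f7: (p1, p4, p0) → 46.6586
  f8: (p1, p4, p2) → 65.0969
Σ area = 492.072

Euler characteristic 6−12+8 = 2 ✓


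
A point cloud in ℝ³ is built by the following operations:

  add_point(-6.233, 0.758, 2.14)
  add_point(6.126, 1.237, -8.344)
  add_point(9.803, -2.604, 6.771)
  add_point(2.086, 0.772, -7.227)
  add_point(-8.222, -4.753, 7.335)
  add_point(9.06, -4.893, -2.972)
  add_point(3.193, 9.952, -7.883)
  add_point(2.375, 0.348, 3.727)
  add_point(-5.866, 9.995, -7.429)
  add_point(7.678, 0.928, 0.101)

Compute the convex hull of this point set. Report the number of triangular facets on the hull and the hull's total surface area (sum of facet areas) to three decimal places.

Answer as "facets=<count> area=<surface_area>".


facets=16 area=760.664

10 of the 10 inputs are extreme points: [0, 1, 2, 3, 4, 5, 6, 7, 8, 9].

Per-facet area ½‖(b−a)×(c−a)‖:
  f1: (p5, p2, p4) → 90.9067
  f2: (p7, p2, p4) → 45.5423
  f3: (p7, p6, p2) → 57.7446
  f4: (p7, p6, p8) → 68.1597
  f5: (p3, p8, p4) → 112.8688
  f6: (p3, p5, p4) → 92.2221
  f7: (p9, p5, p2) → 26.3257
  f8: (p9, p6, p2) → 17.3363
  f9: (p0, p8, p4) → 12.0745
  f10: (p0, p7, p4) → 34.1477
  f11: (p0, p7, p8) → 57.7548
  f12: (p1, p3, p5) → 18.2049
  f13: (p1, p9, p5) → 26.7169
  f14: (p1, p9, p6) → 39.5171
  f15: (p1, p6, p8) → 39.4863
  f16: (p1, p3, p8) → 21.6557
Σ area = 760.664

Euler characteristic 10−24+16 = 2 ✓


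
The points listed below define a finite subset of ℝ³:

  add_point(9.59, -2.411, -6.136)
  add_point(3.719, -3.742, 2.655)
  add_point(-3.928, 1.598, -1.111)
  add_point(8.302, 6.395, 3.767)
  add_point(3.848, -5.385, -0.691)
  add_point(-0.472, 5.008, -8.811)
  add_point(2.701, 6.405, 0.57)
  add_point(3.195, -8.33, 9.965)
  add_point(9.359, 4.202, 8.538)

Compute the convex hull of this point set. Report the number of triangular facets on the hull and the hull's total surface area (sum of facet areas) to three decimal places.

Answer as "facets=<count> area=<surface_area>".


Points on the hull: [0, 2, 3, 4, 5, 6, 7, 8] (8 of 9).

Facet areas (half cross-product norm):
  f1: (p5, p6, p2) → 35.6910
  f2: (p4, p7, p2) → 57.0525
  f3: (p4, p7, p0) → 30.7835
  f4: (p4, p5, p2) → 47.6064
  f5: (p4, p5, p0) → 52.9926
  f6: (p8, p7, p2) → 105.2681
  f7: (p8, p6, p2) → 37.6487
  f8: (p8, p7, p0) → 108.8632
  f9: (p3, p8, p0) → 33.0893
  f10: (p3, p8, p6) → 13.6382
  f11: (p3, p5, p0) → 81.0717
  f12: (p3, p5, p6) → 21.6805
Σ area = 625.386

Euler characteristic 8−18+12 = 2 ✓

facets=12 area=625.386


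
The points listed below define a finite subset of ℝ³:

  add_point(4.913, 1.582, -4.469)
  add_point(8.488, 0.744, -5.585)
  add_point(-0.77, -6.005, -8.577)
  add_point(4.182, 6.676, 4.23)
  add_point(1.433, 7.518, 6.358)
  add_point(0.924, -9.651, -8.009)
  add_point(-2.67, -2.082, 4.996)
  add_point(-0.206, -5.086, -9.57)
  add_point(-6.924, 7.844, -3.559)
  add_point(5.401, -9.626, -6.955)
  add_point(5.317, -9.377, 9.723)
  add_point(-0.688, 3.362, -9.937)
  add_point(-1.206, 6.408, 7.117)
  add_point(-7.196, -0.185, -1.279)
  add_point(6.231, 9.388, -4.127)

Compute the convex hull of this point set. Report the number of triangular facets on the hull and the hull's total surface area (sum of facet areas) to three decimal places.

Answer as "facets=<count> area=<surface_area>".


Points on the hull: [1, 2, 3, 4, 5, 6, 7, 8, 9, 10, 11, 12, 13, 14] (14 of 15).

Triangle areas on the boundary:
  f1: (p10, p5, p13) → 122.0622
  f2: (p9, p10, p1) → 90.0824
  f3: (p9, p10, p5) → 37.3822
  f4: (p9, p11, p1) → 57.0788
  f5: (p12, p4, p10) → 25.5609
  f6: (p3, p10, p1) → 101.5606
  f7: (p3, p4, p10) → 30.3114
  f8: (p2, p5, p13) → 18.2717
  f9: (p7, p9, p5) → 10.9086
  f10: (p7, p9, p11) → 24.7943
  f11: (p7, p2, p5) → 2.5819
  f12: (p7, p2, p13) → 7.8335
  f13: (p6, p10, p13) → 24.9958
  f14: (p6, p12, p13) → 35.2879
  f15: (p6, p12, p10) → 48.3552
  f16: (p8, p12, p4) → 17.8584
  f17: (p8, p12, p13) → 47.9447
  f18: (p8, p7, p13) → 48.8167
  f19: (p8, p7, p11) → 37.6309
  f20: (p14, p8, p11) → 53.1881
  f21: (p14, p11, p1) → 43.7150
  f22: (p14, p3, p1) → 40.6977
  f23: (p14, p3, p4) → 12.1939
  f24: (p14, p8, p4) → 68.5652
Σ area = 1007.678

Check V−E+F: 14 − 36 + 24 = 2.

facets=24 area=1007.678


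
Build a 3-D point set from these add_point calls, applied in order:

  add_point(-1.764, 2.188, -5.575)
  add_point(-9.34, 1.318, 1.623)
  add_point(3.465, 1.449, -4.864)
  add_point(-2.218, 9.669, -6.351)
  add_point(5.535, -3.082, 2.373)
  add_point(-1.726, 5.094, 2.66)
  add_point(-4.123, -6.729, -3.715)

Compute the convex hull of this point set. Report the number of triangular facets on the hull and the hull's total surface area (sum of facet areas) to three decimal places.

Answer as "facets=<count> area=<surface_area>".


Points on the hull: [0, 1, 2, 3, 4, 5, 6] (7 of 7).

Facet areas (half cross-product norm):
  f1: (p6, p4, p1) → 65.5220
  f2: (p6, p3, p1) → 74.1865
  f3: (p5, p4, p1) → 45.2485
  f4: (p5, p3, p1) → 43.2635
  f5: (p5, p3, p4) → 51.9011
  f6: (p2, p3, p4) → 32.8127
  f7: (p2, p6, p4) → 46.9808
  f8: (p0, p6, p3) → 11.4761
  f9: (p0, p2, p3) → 19.6250
  f10: (p0, p2, p6) → 24.9719
Σ area = 415.988

Check V−E+F: 7 − 15 + 10 = 2.

facets=10 area=415.988


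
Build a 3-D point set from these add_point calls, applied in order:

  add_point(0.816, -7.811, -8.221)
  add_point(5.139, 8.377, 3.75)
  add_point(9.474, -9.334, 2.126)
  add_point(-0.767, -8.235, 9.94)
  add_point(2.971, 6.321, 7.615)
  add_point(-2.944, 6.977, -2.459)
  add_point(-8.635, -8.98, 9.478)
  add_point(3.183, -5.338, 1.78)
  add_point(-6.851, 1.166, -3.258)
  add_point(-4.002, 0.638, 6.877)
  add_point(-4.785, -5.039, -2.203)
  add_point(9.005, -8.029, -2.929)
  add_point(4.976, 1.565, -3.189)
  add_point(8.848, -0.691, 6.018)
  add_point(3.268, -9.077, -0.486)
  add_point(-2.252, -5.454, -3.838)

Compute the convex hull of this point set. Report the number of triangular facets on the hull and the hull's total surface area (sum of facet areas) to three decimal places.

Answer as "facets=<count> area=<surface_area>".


Hull vertices (14/16): indices [0, 1, 2, 3, 4, 5, 6, 8, 9, 10, 11, 12, 13, 14].

Triangle areas on the boundary:
  f1: (p14, p2, p6) → 46.5011
  f2: (p14, p0, p6) → 59.0998
  f3: (p14, p0, p2) → 21.1212
  f4: (p11, p0, p2) → 20.3714
  f5: (p11, p13, p2) → 24.5654
  f6: (p11, p13, p1) → 53.2682
  f7: (p9, p8, p6) → 57.1899
  f8: (p10, p0, p6) → 38.7450
  f9: (p10, p8, p6) → 40.2770
  f10: (p10, p8, p0) → 26.4593
  f11: (p5, p8, p0) → 43.1882
  f12: (p5, p9, p8) → 36.2558
  f13: (p3, p2, p6) → 34.1949
  f14: (p3, p13, p2) → 56.8718
  f15: (p12, p11, p0) → 47.3698
  f16: (p12, p5, p0) → 53.8982
  f17: (p12, p11, p1) → 39.6600
  f18: (p12, p5, p1) → 42.1354
  f19: (p4, p5, p1) → 25.0657
  f20: (p4, p5, p9) → 47.7807
  f21: (p4, p13, p1) → 22.5741
  f22: (p4, p3, p13) → 59.3987
  f23: (p4, p9, p6) → 25.5092
  f24: (p4, p3, p6) → 56.9178
Σ area = 978.419

Euler characteristic 14−36+24 = 2 ✓

facets=24 area=978.419


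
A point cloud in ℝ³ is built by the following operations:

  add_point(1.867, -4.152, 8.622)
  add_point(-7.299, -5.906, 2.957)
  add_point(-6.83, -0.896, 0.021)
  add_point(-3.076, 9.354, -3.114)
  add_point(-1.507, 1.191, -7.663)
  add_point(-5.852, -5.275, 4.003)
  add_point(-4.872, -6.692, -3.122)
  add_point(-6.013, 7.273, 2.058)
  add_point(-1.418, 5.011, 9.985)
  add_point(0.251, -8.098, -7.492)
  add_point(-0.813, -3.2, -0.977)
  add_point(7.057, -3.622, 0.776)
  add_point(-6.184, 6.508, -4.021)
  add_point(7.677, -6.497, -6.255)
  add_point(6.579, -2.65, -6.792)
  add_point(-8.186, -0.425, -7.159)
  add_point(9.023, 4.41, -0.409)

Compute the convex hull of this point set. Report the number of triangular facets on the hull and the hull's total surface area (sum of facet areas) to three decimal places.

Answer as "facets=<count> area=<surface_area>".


facets=26 area=920.810

Hull vertices (15/17): indices [0, 1, 3, 4, 5, 6, 7, 8, 9, 11, 12, 13, 14, 15, 16].

Per-facet area ½‖(b−a)×(c−a)‖:
  f1: (p6, p9, p15) → 27.7621
  f2: (p6, p1, p15) → 26.2618
  f3: (p6, p1, p9) → 10.5862
  f4: (p0, p8, p16) → 67.2513
  f5: (p0, p1, p9) → 71.3113
  f6: (p4, p9, p15) → 32.5316
  f7: (p4, p14, p9) → 34.3808
  f8: (p4, p12, p15) → 24.5509
  f9: (p7, p1, p8) → 60.6762
  f10: (p7, p1, p15) → 65.2420
  f11: (p7, p12, p15) → 20.7071
  f12: (p5, p1, p8) → 7.2629
  f13: (p5, p0, p8) → 44.3350
  f14: (p5, p0, p1) → 1.9682
  f15: (p11, p0, p16) → 37.5187
  f16: (p3, p4, p12) → 17.0519
  f17: (p3, p7, p12) → 12.5548
  f18: (p3, p14, p16) → 65.3057
  f19: (p3, p4, p14) → 37.6074
  f20: (p3, p8, p16) → 84.3997
  f21: (p3, p7, p8) → 24.9953
  f22: (p13, p0, p9) → 61.2290
  f23: (p13, p11, p0) → 21.9295
  f24: (p13, p14, p9) → 15.4768
  f25: (p13, p14, p16) → 16.8095
  f26: (p13, p11, p16) → 31.1044
Σ area = 920.810

Euler: V−E+F = 15−39+26 = 2.


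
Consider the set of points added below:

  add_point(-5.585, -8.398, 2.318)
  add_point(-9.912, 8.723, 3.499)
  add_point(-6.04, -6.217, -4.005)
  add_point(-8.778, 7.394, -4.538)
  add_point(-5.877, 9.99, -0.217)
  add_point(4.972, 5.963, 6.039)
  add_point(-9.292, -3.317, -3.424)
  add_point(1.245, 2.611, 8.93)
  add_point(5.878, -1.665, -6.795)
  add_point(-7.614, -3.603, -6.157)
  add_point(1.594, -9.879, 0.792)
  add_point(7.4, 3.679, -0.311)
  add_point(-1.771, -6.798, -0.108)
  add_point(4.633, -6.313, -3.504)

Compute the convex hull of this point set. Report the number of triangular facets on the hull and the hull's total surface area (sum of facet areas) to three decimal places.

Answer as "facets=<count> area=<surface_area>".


Hull vertices (13/14): indices [0, 1, 2, 3, 4, 5, 6, 7, 8, 9, 10, 11, 13].

Triangle areas on the boundary:
  f1: (p5, p7, p1) → 39.9296
  f2: (p5, p10, p11) → 52.8056
  f3: (p5, p7, p10) → 42.2933
  f4: (p0, p7, p1) → 98.0685
  f5: (p0, p7, p10) → 53.2632
  f6: (p8, p3, p11) → 71.3411
  f7: (p8, p3, p9) → 76.2183
  f8: (p4, p5, p11) → 47.1260
  f9: (p4, p3, p11) → 41.3470
  f10: (p4, p5, p1) → 36.2182
  f11: (p4, p3, p1) → 16.3630
  f12: (p6, p0, p1) → 57.9984
  f13: (p6, p3, p1) → 44.2731
  f14: (p6, p3, p9) → 17.3510
  f15: (p2, p0, p10) → 25.0481
  f16: (p2, p6, p9) → 5.8804
  f17: (p2, p6, p0) → 14.5893
  f18: (p13, p8, p9) → 37.2463
  f19: (p13, p2, p9) → 17.7702
  f20: (p13, p2, p10) → 30.4836
  f21: (p13, p10, p11) → 30.9682
  f22: (p13, p8, p11) → 24.7434
Σ area = 881.326

Euler: V−E+F = 13−33+22 = 2.

facets=22 area=881.326


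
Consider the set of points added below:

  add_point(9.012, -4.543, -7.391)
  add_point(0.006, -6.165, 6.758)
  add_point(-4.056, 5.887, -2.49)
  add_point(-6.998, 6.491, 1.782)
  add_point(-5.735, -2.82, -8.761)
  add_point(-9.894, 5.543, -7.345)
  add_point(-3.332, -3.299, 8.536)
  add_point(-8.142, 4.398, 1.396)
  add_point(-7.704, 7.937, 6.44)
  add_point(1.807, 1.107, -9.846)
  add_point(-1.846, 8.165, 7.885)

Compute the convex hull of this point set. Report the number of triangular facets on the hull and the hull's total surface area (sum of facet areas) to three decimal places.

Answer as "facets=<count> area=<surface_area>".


facets=16 area=821.850

Hull vertices (10/11): indices [0, 1, 2, 4, 5, 6, 7, 8, 9, 10].

Area of each hull facet:
  f1: (p1, p10, p0) → 122.0162
  f2: (p4, p1, p0) → 112.7878
  f3: (p9, p10, p0) → 91.3964
  f4: (p9, p4, p5) → 40.4893
  f5: (p9, p4, p0) → 37.8598
  f6: (p8, p10, p5) → 39.3793
  f7: (p2, p10, p5) → 25.9679
  f8: (p2, p9, p5) → 40.0691
  f9: (p2, p9, p10) → 43.5674
  f10: (p6, p1, p10) → 23.9982
  f11: (p6, p8, p10) → 34.5667
  f12: (p6, p4, p1) → 40.0495
  f13: (p6, p4, p5) → 82.3494
  f14: (p7, p8, p5) → 18.8256
  f15: (p7, p6, p5) → 33.2763
  f16: (p7, p6, p8) → 35.2504
Σ area = 821.850

Euler characteristic 10−24+16 = 2 ✓


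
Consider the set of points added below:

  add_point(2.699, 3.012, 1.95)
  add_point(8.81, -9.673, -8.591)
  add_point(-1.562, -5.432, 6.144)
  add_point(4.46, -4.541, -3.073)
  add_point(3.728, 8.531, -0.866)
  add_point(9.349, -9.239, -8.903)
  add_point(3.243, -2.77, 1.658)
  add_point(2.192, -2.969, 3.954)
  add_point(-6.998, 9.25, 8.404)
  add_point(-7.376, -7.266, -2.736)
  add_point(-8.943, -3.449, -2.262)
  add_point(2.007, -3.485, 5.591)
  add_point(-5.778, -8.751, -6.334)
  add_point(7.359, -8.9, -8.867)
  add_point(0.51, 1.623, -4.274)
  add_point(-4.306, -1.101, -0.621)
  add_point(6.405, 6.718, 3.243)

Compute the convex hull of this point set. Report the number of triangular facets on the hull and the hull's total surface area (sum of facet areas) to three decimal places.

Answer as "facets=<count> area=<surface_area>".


facets=20 area=900.438

Points on the hull: [1, 2, 4, 5, 8, 9, 10, 11, 12, 13, 14, 16] (12 of 17).

Per-facet area ½‖(b−a)×(c−a)‖:
  f1: (p2, p8, p10) → 86.2732
  f2: (p4, p8, p10) → 110.2109
  f3: (p12, p2, p1) → 99.2991
  f4: (p11, p1, p5) → 5.8181
  f5: (p11, p2, p1) → 33.1912
  f6: (p11, p2, p8) → 32.2076
  f7: (p14, p4, p10) → 34.8870
  f8: (p14, p12, p10) → 39.9744
  f9: (p9, p2, p10) → 22.3434
  f10: (p9, p12, p10) → 7.2081
  f11: (p9, p12, p2) → 18.7735
  f12: (p16, p4, p5) → 52.5811
  f13: (p16, p11, p5) → 97.7928
  f14: (p16, p4, p8) → 36.8889
  f15: (p16, p11, p8) → 79.6581
  f16: (p13, p14, p12) → 73.0615
  f17: (p13, p1, p5) → 0.6065
  f18: (p13, p12, p1) → 6.2466
  f19: (p13, p4, p5) → 18.5275
  f20: (p13, p14, p4) → 44.8884
Σ area = 900.438

Check V−E+F: 12 − 30 + 20 = 2.


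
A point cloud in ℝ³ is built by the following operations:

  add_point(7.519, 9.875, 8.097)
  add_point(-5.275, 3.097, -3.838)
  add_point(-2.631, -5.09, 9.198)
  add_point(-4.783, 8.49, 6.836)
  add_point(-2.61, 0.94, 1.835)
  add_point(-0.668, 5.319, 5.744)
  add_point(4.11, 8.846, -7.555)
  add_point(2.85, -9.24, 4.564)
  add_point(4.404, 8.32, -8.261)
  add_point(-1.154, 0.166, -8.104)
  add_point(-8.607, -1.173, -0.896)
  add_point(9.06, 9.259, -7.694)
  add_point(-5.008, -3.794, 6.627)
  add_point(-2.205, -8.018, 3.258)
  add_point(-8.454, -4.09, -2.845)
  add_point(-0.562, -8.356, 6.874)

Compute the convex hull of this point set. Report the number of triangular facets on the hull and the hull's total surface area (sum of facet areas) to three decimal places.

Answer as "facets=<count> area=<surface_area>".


Hull vertices (14/16): indices [0, 1, 2, 3, 6, 7, 8, 9, 10, 11, 12, 13, 14, 15].

Area of each hull facet:
  f1: (p0, p7, p11) → 155.8164
  f2: (p2, p0, p7) → 75.0948
  f3: (p9, p7, p11) → 109.5939
  f4: (p3, p2, p0) → 86.6374
  f5: (p15, p2, p7) → 5.6308
  f6: (p14, p9, p7) → 71.1599
  f7: (p6, p0, p11) → 39.1588
  f8: (p6, p3, p0) → 94.7592
  f9: (p13, p15, p7) → 8.3094
  f10: (p13, p14, p7) → 12.9379
  f11: (p13, p14, p15) → 9.0032
  f12: (p12, p15, p2) → 8.2699
  f13: (p12, p14, p15) → 31.0897
  f14: (p12, p14, p10) → 15.0041
  f15: (p12, p3, p10) → 51.5983
  f16: (p12, p3, p2) → 21.7044
  f17: (p8, p9, p11) → 16.6594
  f18: (p8, p6, p11) → 2.2073
  f19: (p1, p14, p10) → 10.3667
  f20: (p1, p14, p9) → 26.1371
  f21: (p1, p3, p10) → 36.7328
  f22: (p1, p6, p3) → 69.4909
  f23: (p1, p8, p9) → 32.6476
  f24: (p1, p8, p6) → 5.2606
Σ area = 995.270

Euler characteristic 14−36+24 = 2 ✓

facets=24 area=995.270


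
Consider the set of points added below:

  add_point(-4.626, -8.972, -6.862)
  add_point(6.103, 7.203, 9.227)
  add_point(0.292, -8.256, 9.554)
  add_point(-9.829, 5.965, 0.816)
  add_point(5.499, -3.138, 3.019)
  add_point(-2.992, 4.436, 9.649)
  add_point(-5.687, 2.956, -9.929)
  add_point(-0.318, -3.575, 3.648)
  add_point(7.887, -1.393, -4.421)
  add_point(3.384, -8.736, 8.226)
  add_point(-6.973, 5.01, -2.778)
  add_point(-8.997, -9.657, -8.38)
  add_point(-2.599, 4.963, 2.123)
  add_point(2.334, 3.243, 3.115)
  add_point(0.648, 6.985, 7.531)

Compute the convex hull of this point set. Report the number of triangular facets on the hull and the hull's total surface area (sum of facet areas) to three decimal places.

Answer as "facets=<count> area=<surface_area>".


facets=18 area=1069.220

Points on the hull: [0, 1, 2, 3, 5, 6, 8, 9, 10, 11, 14] (11 of 15).

Per-facet area ½‖(b−a)×(c−a)‖:
  f1: (p6, p11, p3) → 78.0568
  f2: (p6, p11, p8) → 99.9072
  f3: (p1, p6, p8) → 123.8017
  f4: (p1, p9, p8) → 109.3720
  f5: (p2, p11, p3) → 160.3943
  f6: (p2, p5, p3) → 71.0003
  f7: (p2, p9, p11) → 34.3438
  f8: (p2, p1, p5) → 62.3242
  f9: (p2, p1, p9) → 27.5322
  f10: (p0, p11, p8) → 13.8655
  f11: (p0, p9, p8) → 105.9764
  f12: (p0, p9, p11) → 27.4445
  f13: (p14, p5, p3) → 27.7259
  f14: (p14, p1, p3) → 9.5731
  f15: (p14, p1, p5) → 11.2811
  f16: (p10, p6, p3) → 8.2386
  f17: (p10, p1, p3) → 41.7466
  f18: (p10, p1, p6) → 56.6356
Σ area = 1069.220

Check V−E+F: 11 − 27 + 18 = 2.


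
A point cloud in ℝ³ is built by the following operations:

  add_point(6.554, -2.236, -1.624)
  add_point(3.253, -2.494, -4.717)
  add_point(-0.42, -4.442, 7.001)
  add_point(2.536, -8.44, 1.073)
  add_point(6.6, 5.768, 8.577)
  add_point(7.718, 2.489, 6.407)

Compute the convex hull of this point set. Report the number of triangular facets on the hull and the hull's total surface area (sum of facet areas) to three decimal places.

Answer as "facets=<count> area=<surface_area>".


Hull vertices (6/6): indices [0, 1, 2, 3, 4, 5].

Facet areas (half cross-product norm):
  f1: (p3, p5, p2) → 41.4168
  f2: (p1, p3, p2) → 31.5973
  f3: (p4, p5, p2) → 20.9946
  f4: (p4, p1, p2) → 76.4498
  f5: (p0, p3, p5) → 36.4239
  f6: (p0, p1, p3) → 17.5244
  f7: (p0, p4, p5) → 10.8827
  f8: (p0, p4, p1) → 24.0379
Σ area = 259.327

Euler: V−E+F = 6−12+8 = 2.

facets=8 area=259.327


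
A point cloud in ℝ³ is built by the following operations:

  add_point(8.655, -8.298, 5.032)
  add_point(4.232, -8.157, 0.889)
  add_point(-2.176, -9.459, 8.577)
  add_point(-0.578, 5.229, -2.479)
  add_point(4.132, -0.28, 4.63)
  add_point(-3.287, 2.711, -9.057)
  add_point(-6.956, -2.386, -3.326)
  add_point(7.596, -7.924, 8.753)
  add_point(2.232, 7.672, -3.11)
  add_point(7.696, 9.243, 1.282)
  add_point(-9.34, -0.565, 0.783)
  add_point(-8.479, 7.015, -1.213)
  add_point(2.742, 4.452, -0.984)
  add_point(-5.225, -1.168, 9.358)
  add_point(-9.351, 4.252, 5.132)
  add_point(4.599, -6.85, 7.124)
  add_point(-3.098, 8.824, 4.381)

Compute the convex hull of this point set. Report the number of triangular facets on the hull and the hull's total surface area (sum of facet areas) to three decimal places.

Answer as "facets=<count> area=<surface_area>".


facets=22 area=974.075

Points on the hull: [0, 1, 2, 5, 6, 7, 8, 9, 10, 11, 13, 14, 16] (13 of 17).

Per-facet area ½‖(b−a)×(c−a)‖:
  f1: (p5, p9, p0) → 143.9797
  f2: (p11, p6, p5) → 38.6189
  f3: (p1, p5, p0) → 32.7022
  f4: (p1, p6, p5) → 56.0868
  f5: (p16, p13, p14) → 31.1744
  f6: (p16, p13, p9) → 60.2002
  f7: (p16, p11, p14) → 24.6205
  f8: (p16, p11, p9) → 39.6842
  f9: (p7, p9, p0) → 34.7633
  f10: (p7, p13, p9) → 124.1051
  f11: (p10, p13, p14) → 25.7196
  f12: (p10, p11, p14) → 21.4757
  f13: (p10, p11, p6) → 19.9805
  f14: (p8, p5, p9) → 11.8633
  f15: (p8, p11, p9) → 29.6028
  f16: (p8, p11, p5) → 45.0822
  f17: (p2, p10, p13) → 41.9095
  f18: (p2, p1, p6) → 65.0826
  f19: (p2, p10, p6) → 35.1661
  f20: (p2, p7, p13) → 43.0443
  f21: (p2, p1, p0) → 30.5350
  f22: (p2, p7, p0) → 18.6783
Σ area = 974.075

Check V−E+F: 13 − 33 + 22 = 2.


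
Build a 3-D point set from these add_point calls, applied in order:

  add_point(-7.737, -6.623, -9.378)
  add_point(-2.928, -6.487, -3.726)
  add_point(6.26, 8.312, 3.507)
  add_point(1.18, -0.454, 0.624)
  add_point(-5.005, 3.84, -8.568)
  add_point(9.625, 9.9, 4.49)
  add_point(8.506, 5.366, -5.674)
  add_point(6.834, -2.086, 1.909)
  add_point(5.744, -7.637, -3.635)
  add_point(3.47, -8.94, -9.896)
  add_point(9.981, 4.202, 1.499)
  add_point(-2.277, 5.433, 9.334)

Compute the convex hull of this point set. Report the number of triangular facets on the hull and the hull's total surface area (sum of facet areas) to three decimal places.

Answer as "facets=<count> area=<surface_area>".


10 of the 12 inputs are extreme points: [0, 1, 4, 5, 6, 7, 8, 9, 10, 11].

Per-facet area ½‖(b−a)×(c−a)‖:
  f1: (p4, p9, p0) → 62.0421
  f2: (p4, p11, p0) → 96.6550
  f3: (p1, p9, p0) → 34.1471
  f4: (p1, p11, p0) → 52.6177
  f5: (p6, p4, p9) → 96.7915
  f6: (p8, p1, p9) → 28.1636
  f7: (p8, p6, p10) → 48.1781
  f8: (p8, p6, p9) → 45.3400
  f9: (p8, p1, p11) → 77.3202
  f10: (p5, p4, p11) → 121.3867
  f11: (p5, p6, p4) → 73.3681
  f12: (p5, p6, p10) → 22.8012
  f13: (p7, p8, p10) → 21.2838
  f14: (p7, p8, p11) → 41.4992
  f15: (p7, p5, p10) → 15.3277
  f16: (p7, p5, p11) → 77.0539
Σ area = 913.976

Euler: V−E+F = 10−24+16 = 2.

facets=16 area=913.976


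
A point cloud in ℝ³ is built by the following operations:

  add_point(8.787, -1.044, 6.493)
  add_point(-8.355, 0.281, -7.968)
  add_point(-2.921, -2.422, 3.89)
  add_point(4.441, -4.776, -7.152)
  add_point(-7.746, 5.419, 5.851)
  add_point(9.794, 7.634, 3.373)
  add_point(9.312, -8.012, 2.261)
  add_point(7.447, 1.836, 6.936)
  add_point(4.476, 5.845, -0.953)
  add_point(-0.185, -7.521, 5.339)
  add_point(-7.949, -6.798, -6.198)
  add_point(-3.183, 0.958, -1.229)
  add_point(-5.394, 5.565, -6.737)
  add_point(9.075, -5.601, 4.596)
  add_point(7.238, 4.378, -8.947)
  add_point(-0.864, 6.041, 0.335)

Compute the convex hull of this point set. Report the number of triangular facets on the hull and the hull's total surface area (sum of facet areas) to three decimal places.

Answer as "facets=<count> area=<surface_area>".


facets=20 area=1056.315

Extreme-point indices: [0, 1, 3, 4, 5, 6, 7, 9, 10, 12, 13, 14] — 12 of 16 on the boundary.

Per-facet area ½‖(b−a)×(c−a)‖:
  f1: (p14, p6, p5) → 96.5130
  f2: (p3, p14, p1) → 66.8476
  f3: (p3, p14, p6) → 51.3924
  f4: (p10, p4, p1) → 53.6030
  f5: (p10, p3, p1) → 45.6773
  f6: (p10, p3, p6) → 66.0605
  f7: (p7, p4, p5) → 56.0499
  f8: (p12, p4, p5) → 108.3680
  f9: (p12, p14, p5) → 83.6888
  f10: (p12, p4, p1) → 39.3878
  f11: (p12, p14, p1) → 37.1796
  f12: (p13, p6, p5) → 17.1146
  f13: (p9, p7, p4) → 85.4983
  f14: (p9, p10, p4) → 99.6761
  f15: (p9, p10, p6) → 66.8662
  f16: (p9, p13, p6) → 15.9552
  f17: (p0, p9, p7) → 17.4801
  f18: (p0, p9, p13) → 23.3352
  f19: (p0, p7, p5) → 9.8696
  f20: (p0, p13, p5) → 15.7522
Σ area = 1056.315

Euler characteristic 12−30+20 = 2 ✓


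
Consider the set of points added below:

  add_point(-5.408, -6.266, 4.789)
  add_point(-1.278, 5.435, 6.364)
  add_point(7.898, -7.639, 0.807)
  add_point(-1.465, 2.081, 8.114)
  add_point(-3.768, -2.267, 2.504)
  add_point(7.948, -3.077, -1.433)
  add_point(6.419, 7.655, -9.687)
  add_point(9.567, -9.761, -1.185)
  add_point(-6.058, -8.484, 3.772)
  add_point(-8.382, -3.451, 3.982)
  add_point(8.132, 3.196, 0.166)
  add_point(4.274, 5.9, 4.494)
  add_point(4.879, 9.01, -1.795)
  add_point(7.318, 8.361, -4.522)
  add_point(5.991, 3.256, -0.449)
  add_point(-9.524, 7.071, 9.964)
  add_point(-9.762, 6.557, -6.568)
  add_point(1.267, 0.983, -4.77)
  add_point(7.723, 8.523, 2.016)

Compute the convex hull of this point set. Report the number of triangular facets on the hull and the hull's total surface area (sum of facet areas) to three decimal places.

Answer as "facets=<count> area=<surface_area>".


facets=22 area=1133.772

Points on the hull: [0, 2, 3, 6, 7, 8, 9, 11, 12, 13, 15, 16, 18] (13 of 19).

Triangle areas on the boundary:
  f1: (p15, p12, p16) → 122.0010
  f2: (p8, p7, p16) → 152.5664
  f3: (p6, p7, p16) → 162.1136
  f4: (p6, p12, p16) → 62.9040
  f5: (p18, p15, p12) → 44.6160
  f6: (p9, p15, p16) → 86.0524
  f7: (p9, p8, p16) → 31.3392
  f8: (p9, p8, p15) → 18.1304
  f9: (p0, p8, p15) → 9.7228
  f10: (p3, p0, p15) → 46.6979
  f11: (p13, p6, p12) → 7.6456
  f12: (p13, p18, p12) → 8.7408
  f13: (p13, p6, p7) → 48.9936
  f14: (p13, p18, p7) → 60.0082
  f15: (p11, p18, p15) → 23.1891
  f16: (p11, p3, p15) → 33.5631
  f17: (p2, p3, p0) → 67.0497
  f18: (p2, p8, p7) → 19.6745
  f19: (p2, p0, p8) → 17.6042
  f20: (p2, p11, p3) → 55.7335
  f21: (p2, p18, p7) → 19.9274
  f22: (p2, p11, p18) → 35.4987
Σ area = 1133.772

Euler characteristic 13−33+22 = 2 ✓


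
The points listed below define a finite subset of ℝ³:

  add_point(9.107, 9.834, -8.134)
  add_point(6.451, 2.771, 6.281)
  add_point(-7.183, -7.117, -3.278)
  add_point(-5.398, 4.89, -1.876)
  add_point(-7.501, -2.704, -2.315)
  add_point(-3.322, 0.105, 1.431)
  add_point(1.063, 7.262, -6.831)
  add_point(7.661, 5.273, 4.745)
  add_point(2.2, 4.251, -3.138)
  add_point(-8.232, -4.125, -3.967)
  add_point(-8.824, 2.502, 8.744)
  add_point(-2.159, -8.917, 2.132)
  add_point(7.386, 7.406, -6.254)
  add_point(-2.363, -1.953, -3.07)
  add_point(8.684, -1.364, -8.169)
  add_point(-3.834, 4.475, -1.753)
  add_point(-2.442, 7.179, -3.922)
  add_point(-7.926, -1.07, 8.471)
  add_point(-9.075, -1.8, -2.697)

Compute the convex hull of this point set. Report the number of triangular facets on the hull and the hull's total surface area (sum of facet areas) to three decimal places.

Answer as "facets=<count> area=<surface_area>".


facets=22 area=946.904

Hull vertices (13/19): indices [0, 1, 2, 3, 6, 7, 9, 10, 11, 14, 16, 17, 18].

Triangle areas on the boundary:
  f1: (p14, p1, p11) → 105.7129
  f2: (p16, p10, p0) → 62.8973
  f3: (p17, p10, p18) → 20.6467
  f4: (p17, p1, p11) → 80.7843
  f5: (p17, p1, p10) → 27.7759
  f6: (p7, p10, p0) → 109.5729
  f7: (p7, p1, p10) → 21.7280
  f8: (p7, p14, p0) → 72.5928
  f9: (p7, p14, p1) → 23.0021
  f10: (p2, p14, p11) → 63.2283
  f11: (p2, p17, p18) → 31.6507
  f12: (p2, p17, p11) → 43.9304
  f13: (p6, p16, p18) → 21.5528
  f14: (p6, p16, p0) → 10.9399
  f15: (p6, p14, p0) → 45.0977
  f16: (p3, p10, p18) → 42.6691
  f17: (p3, p16, p18) → 10.8439
  f18: (p3, p16, p10) → 15.5918
  f19: (p9, p2, p14) → 28.4389
  f20: (p9, p6, p14) → 85.9633
  f21: (p9, p2, p18) → 2.8656
  f22: (p9, p6, p18) → 19.4185
Σ area = 946.904

Euler: V−E+F = 13−33+22 = 2.


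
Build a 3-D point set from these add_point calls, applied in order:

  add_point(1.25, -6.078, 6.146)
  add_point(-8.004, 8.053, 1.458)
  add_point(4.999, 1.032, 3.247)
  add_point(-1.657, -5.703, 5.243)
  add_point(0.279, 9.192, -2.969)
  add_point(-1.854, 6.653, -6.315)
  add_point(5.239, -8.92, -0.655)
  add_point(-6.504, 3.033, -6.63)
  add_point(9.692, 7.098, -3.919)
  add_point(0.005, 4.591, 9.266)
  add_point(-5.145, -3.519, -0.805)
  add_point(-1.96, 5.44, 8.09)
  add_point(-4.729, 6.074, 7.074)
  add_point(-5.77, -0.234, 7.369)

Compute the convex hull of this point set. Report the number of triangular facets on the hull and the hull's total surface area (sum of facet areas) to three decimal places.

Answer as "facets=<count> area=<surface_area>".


14 of the 14 inputs are extreme points: [0, 1, 2, 3, 4, 5, 6, 7, 8, 9, 10, 11, 12, 13].

Per-facet area ½‖(b−a)×(c−a)‖:
  f1: (p7, p6, p8) → 128.1298
  f2: (p2, p6, p8) → 53.8911
  f3: (p2, p9, p8) → 39.0875
  f4: (p4, p9, p8) → 63.3028
  f5: (p4, p11, p9) → 13.2700
  f6: (p10, p7, p1) → 42.3105
  f7: (p10, p7, p6) → 45.4064
  f8: (p5, p7, p8) → 20.6603
  f9: (p5, p4, p8) → 22.0765
  f10: (p5, p7, p1) → 27.5918
  f11: (p5, p4, p1) → 22.0977
  f12: (p12, p4, p1) → 32.1458
  f13: (p12, p4, p11) → 17.5493
  f14: (p12, p11, p9) → 0.8400
  f15: (p13, p12, p9) → 17.1693
  f16: (p13, p10, p1) → 44.9521
  f17: (p13, p12, p1) → 21.0744
  f18: (p0, p13, p9) → 35.4075
  f19: (p0, p2, p6) → 35.0688
  f20: (p0, p2, p9) → 36.3066
  f21: (p3, p13, p10) → 25.3345
  f22: (p3, p0, p13) → 9.1773
  f23: (p3, p10, p6) → 35.1396
  f24: (p3, p0, p6) → 12.4322
Σ area = 800.422

Euler: V−E+F = 14−36+24 = 2.

facets=24 area=800.422


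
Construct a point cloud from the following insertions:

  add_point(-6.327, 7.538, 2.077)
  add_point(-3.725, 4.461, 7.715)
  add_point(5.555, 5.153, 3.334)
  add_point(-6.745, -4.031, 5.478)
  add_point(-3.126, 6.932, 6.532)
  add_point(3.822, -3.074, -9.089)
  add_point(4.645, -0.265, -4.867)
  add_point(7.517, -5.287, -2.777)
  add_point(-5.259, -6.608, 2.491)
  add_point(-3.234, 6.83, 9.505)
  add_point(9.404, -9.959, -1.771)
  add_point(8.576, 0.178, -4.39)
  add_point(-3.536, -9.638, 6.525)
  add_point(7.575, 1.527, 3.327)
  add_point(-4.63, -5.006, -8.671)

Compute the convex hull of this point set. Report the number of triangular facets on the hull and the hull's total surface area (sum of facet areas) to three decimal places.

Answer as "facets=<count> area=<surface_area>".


12 of the 15 inputs are extreme points: [0, 2, 3, 4, 5, 8, 9, 10, 11, 12, 13, 14].

Area of each hull facet:
  f1: (p0, p9, p3) → 46.0000
  f2: (p12, p9, p3) → 32.4526
  f3: (p14, p5, p10) → 47.4454
  f4: (p14, p12, p10) → 109.2513
  f5: (p14, p0, p3) → 84.4266
  f6: (p14, p0, p5) → 72.0190
  f7: (p11, p5, p10) → 38.1292
  f8: (p11, p0, p5) → 65.7715
  f9: (p11, p2, p0) → 55.7622
  f10: (p4, p0, p9) → 5.0478
  f11: (p4, p2, p9) → 13.0486
  f12: (p4, p2, p0) → 24.9486
  f13: (p8, p12, p3) → 11.2059
  f14: (p8, p14, p3) → 18.4249
  f15: (p8, p14, p12) → 17.6364
  f16: (p13, p11, p10) → 41.3748
  f17: (p13, p11, p2) → 16.0160
  f18: (p13, p2, p9) → 19.1390
  f19: (p13, p12, p10) → 91.1963
  f20: (p13, p12, p9) → 100.9999
Σ area = 910.296

Euler characteristic 12−30+20 = 2 ✓

facets=20 area=910.296


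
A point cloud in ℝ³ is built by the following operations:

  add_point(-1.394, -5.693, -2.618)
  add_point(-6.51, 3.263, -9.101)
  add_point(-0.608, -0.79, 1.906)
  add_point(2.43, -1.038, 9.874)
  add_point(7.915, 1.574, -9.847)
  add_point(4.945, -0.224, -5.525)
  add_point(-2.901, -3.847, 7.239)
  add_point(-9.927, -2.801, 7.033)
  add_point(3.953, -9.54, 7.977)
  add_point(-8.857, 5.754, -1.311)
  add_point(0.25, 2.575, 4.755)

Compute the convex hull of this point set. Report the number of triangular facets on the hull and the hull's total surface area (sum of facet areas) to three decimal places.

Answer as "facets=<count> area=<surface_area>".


facets=12 area=809.310

Hull vertices (8/11): indices [0, 1, 3, 4, 7, 8, 9, 10].

Area of each hull facet:
  f1: (p3, p8, p7) → 56.5971
  f2: (p3, p8, p4) → 90.4786
  f3: (p9, p3, p7) → 76.7618
  f4: (p0, p8, p7) → 79.1535
  f5: (p0, p8, p4) → 81.9159
  f6: (p10, p3, p4) → 47.5708
  f7: (p10, p9, p4) → 93.8080
  f8: (p10, p9, p3) → 21.3406
  f9: (p1, p9, p4) → 57.8498
  f10: (p1, p0, p4) → 77.9693
  f11: (p1, p9, p7) → 45.5179
  f12: (p1, p0, p7) → 80.3463
Σ area = 809.310

Euler: V−E+F = 8−18+12 = 2.


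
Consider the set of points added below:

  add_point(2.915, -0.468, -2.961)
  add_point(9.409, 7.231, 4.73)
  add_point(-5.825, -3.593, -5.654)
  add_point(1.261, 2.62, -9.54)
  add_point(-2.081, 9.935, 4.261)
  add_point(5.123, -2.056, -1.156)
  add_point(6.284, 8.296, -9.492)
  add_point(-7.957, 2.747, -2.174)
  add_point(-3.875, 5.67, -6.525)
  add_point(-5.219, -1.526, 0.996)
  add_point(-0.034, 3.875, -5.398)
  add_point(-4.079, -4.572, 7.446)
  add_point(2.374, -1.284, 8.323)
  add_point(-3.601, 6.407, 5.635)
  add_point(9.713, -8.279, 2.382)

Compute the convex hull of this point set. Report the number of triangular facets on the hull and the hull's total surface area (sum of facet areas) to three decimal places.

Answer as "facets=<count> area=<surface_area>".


facets=18 area=978.219

11 of the 15 inputs are extreme points: [1, 2, 3, 4, 6, 7, 8, 11, 12, 13, 14].

Per-facet area ½‖(b−a)×(c−a)‖:
  f1: (p2, p3, p14) → 88.8876
  f2: (p2, p11, p7) → 46.6705
  f3: (p2, p11, p14) → 98.5272
  f4: (p8, p4, p7) → 36.5487
  f5: (p8, p2, p7) → 24.9052
  f6: (p8, p2, p3) → 30.8303
  f7: (p12, p1, p4) → 62.6032
  f8: (p12, p11, p14) → 41.7806
  f9: (p12, p1, p14) → 67.9131
  f10: (p6, p8, p3) → 25.0126
  f11: (p6, p3, p14) → 68.4455
  f12: (p6, p1, p14) → 114.2588
  f13: (p6, p8, p4) → 63.9766
  f14: (p6, p1, p4) → 83.1885
  f15: (p13, p12, p4) → 17.5088
  f16: (p13, p12, p11) → 36.0157
  f17: (p13, p4, p7) → 19.2114
  f18: (p13, p11, p7) → 51.9349
Σ area = 978.219

Euler: V−E+F = 11−27+18 = 2.
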